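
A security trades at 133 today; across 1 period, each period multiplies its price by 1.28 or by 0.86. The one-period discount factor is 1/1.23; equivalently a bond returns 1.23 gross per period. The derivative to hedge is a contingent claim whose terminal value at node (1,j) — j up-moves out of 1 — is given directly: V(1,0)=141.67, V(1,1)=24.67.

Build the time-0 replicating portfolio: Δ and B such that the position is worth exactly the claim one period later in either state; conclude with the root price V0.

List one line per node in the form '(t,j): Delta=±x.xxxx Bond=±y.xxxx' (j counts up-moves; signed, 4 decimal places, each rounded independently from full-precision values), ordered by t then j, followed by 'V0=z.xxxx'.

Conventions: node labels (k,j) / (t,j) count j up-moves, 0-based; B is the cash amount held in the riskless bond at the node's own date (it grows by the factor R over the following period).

(0,0): Delta=-2.0945 Bond=309.9524
V0=31.3810

Under the risk-neutral measure, an up-move has probability p* = (R−d)/(u−d) = 0.8810 and values discount at R = 1.23.
Payoffs at expiry: V(1,0)=141.6700, V(1,1)=24.6700
  t=0,j=0: stock 133.0000 → up 170.2400 (V=24.6700), down 114.3800 (V=141.6700). Price 31.3810; hedge Δ=-2.0945, bond B=309.9524.
Check: Δ(0,0)·S0 + B(0,0) = 31.3810 = V0.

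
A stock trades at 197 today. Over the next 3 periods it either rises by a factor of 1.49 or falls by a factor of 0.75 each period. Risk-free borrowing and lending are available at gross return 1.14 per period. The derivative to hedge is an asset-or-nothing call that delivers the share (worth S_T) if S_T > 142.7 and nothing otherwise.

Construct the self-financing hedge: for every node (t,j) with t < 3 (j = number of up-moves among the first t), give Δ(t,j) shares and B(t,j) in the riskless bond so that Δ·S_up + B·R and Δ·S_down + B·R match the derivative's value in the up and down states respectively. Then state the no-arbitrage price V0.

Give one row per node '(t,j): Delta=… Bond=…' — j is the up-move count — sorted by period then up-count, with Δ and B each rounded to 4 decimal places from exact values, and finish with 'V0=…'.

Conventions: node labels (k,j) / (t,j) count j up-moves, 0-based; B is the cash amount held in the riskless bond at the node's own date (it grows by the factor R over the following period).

(0,0): Delta=1.0981 Bond=-25.2675
(1,0): Delta=1.3154 Bond=-60.9019
(1,1): Delta=1.0000 Bond=0.0000
(2,0): Delta=2.0135 Bond=-146.7911
(2,1): Delta=1.0000 Bond=0.0000
(2,2): Delta=1.0000 Bond=0.0000
V0=191.0647

Since d<R<u, set p* = (R−d)/(u−d) = 0.5270; price each node as the discounted p*-expectation of its children.
Terminal payoffs: V(3,0)=0.0000, V(3,1)=165.1106, V(3,2)=328.0198, V(3,3)=651.6660
  t=2,j=0: stock 110.8125 → up 165.1106 (V=165.1106), down 83.1094 (V=0.0000). Price 76.3314; hedge Δ=2.0135, bond B=-146.7911.
  t=2,j=1: stock 220.1475 → up 328.0198 (V=328.0198), down 165.1106 (V=165.1106). Price 220.1475; hedge Δ=1.0000, bond B=0.0000.
  t=2,j=2: stock 437.3597 → up 651.6660 (V=651.6660), down 328.0198 (V=328.0198). Price 437.3597; hedge Δ=1.0000, bond B=0.0000.
  t=1,j=0: stock 147.7500 → up 220.1475 (V=220.1475), down 110.8125 (V=76.3314). Price 133.4442; hedge Δ=1.3154, bond B=-60.9019.
  t=1,j=1: stock 293.5300 → up 437.3597 (V=437.3597), down 220.1475 (V=220.1475). Price 293.5300; hedge Δ=1.0000, bond B=0.0000.
  t=0,j=0: stock 197.0000 → up 293.5300 (V=293.5300), down 147.7500 (V=133.4442). Price 191.0647; hedge Δ=1.0981, bond B=-25.2675.
Check: Δ(0,0)·S0 + B(0,0) = 191.0647 = V0.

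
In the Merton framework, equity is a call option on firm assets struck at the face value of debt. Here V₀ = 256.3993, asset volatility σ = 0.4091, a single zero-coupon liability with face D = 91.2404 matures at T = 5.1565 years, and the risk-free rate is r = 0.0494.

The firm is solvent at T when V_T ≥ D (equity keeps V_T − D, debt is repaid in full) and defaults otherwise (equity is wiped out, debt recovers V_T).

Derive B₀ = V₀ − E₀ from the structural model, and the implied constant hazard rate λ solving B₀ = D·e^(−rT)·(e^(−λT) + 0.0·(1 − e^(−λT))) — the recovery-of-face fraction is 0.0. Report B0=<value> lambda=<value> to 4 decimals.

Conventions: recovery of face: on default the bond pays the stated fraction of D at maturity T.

B0=66.3422 lambda=0.0124

Apply the equity-as-call identities (strike 91.2404, horizon 5.1565 years):
d₁ = [ln(V₀/D) + (r + σ²/2)T] / (σ√T)
   = [ln(256.3993/91.2404) + (0.0494 + 0.5·0.4091²)·5.1565] / (0.4091·√5.1565)
   = [1.033238 + 0.686234] / 0.928981 = 1.850923
d₂ = d₁ − σ√T = 1.850923 − 0.928981 = 0.921941
N(d₁) = 0.967910,  N(d₂) = 0.821720,  e^(−rT) = 0.775125
E₀ = V₀·N(d₁) − D·e^(−rT)·N(d₂)
   = 256.3993·0.967910 − 91.2404·0.775125·0.821720 = 190.057068
B₀ = V₀ − E₀ = 256.3993 − 190.057068 = 66.342232
e^(−λT) = (B₀·e^(rT)/D − 0)/(1 − 0) = (66.3422·1.290115/91.2404 − 0)/1 = 0.93806083
λ = −ln(0.93806083)/5.1565 = 0.012400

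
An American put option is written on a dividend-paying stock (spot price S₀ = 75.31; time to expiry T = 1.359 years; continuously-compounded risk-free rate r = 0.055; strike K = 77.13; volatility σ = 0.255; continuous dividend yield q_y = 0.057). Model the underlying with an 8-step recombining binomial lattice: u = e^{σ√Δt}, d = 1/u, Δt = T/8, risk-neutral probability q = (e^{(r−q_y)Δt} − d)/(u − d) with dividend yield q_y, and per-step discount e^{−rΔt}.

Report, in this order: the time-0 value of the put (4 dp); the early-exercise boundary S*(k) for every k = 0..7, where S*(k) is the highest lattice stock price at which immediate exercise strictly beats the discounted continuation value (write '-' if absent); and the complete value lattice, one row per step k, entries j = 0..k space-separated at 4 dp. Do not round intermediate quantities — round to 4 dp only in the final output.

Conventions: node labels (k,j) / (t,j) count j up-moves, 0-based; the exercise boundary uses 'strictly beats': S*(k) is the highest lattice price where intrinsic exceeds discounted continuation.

price = 9.4648
boundary = - - - - 49.4623 54.9438 61.0328 67.7966
tree:
9.4648
12.9846 5.7178
17.2962 8.4222 2.8078
22.2827 12.0649 4.5170 0.9527
27.6677 16.7052 7.1168 1.7001 0.1361
32.6024 22.1862 10.9094 3.0181 0.2603 0.0000
37.0447 27.6677 16.0972 5.3261 0.4977 0.0000 0.0000
41.0438 32.6024 22.1862 9.3334 0.9518 0.0000 0.0000 0.0000
44.6440 37.0447 27.6677 16.0972 1.8200 0.0000 0.0000 0.0000 0.0000

params: Δt=0.16987 u=1.11082 d=0.90023 q=0.47214 e^(-rΔt)=0.99070
t_8 payoffs: 44.6440 37.0447 27.6677 16.0972 1.8200 0.0000 0.0000 0.0000 0.0000
t_7: node(7,0) S=36.0862 payoff=41.0438 vs cont=40.6743 → 41.0438 [stop]  node(7,1) S=44.5276 payoff=32.6024 vs cont=32.3141 → 32.6024 [stop]  node(7,2) S=54.9438 payoff=22.1862 vs cont=21.9983 → 22.1862 [stop]  node(7,3) S=67.7966 payoff=9.3334 vs cont=9.2694 → 9.3334 [stop]  node(7,4) S=83.6560 payoff=0.0000 vs cont=0.9518 → 0.9518 [wait]  node(7,5) S=103.2254 payoff=0.0000 vs cont=0.0000 → 0.0000 [wait]  node(7,6) S=127.3725 payoff=0.0000 vs cont=0.0000 → 0.0000 [wait]  node(7,7) S=157.1682 payoff=0.0000 vs cont=0.0000 → 0.0000 [wait]  ⇒ S*(7)=67.7966
t_6: node(6,0) S=40.0853 payoff=37.0447 vs cont=36.7137 → 37.0447 [stop]  node(6,1) S=49.4623 payoff=27.6677 vs cont=27.4270 → 27.6677 [stop]  node(6,2) S=61.0328 payoff=16.0972 vs cont=15.9680 → 16.0972 [stop]  node(6,3) S=75.3100 payoff=1.8200 vs cont=5.3261 → 5.3261 [wait]  node(6,4) S=92.9270 payoff=0.0000 vs cont=0.4977 → 0.4977 [wait]  node(6,5) S=114.6650 payoff=0.0000 vs cont=0.0000 → 0.0000 [wait]  node(6,6) S=141.4882 payoff=0.0000 vs cont=0.0000 → 0.0000 [wait]  ⇒ S*(6)=61.0328
t_5: node(5,0) S=44.5276 payoff=32.6024 vs cont=32.3141 → 32.6024 [stop]  node(5,1) S=54.9438 payoff=22.1862 vs cont=21.9983 → 22.1862 [stop]  node(5,2) S=67.7966 payoff=9.3334 vs cont=10.9094 → 10.9094 [wait]  node(5,3) S=83.6560 payoff=0.0000 vs cont=3.0181 → 3.0181 [wait]  node(5,4) S=103.2254 payoff=0.0000 vs cont=0.2603 → 0.2603 [wait]  node(5,5) S=127.3725 payoff=0.0000 vs cont=0.0000 → 0.0000 [wait]  ⇒ S*(5)=54.9438
t_4: node(4,0) S=49.4623 payoff=27.6677 vs cont=27.4270 → 27.6677 [stop]  node(4,1) S=61.0328 payoff=16.0972 vs cont=16.7052 → 16.7052 [wait]  node(4,2) S=75.3100 payoff=1.8200 vs cont=7.1168 → 7.1168 [wait]  node(4,3) S=92.9270 payoff=0.0000 vs cont=1.7001 → 1.7001 [wait]  node(4,4) S=114.6650 payoff=0.0000 vs cont=0.1361 → 0.1361 [wait]  ⇒ S*(4)=49.4623
t_3: node(3,0) S=54.9438 payoff=22.1862 vs cont=22.2827 → 22.2827 [wait]  node(3,1) S=67.7966 payoff=9.3334 vs cont=12.0649 → 12.0649 [wait]  node(3,2) S=83.6560 payoff=0.0000 vs cont=4.5170 → 4.5170 [wait]  node(3,3) S=103.2254 payoff=0.0000 vs cont=0.9527 → 0.9527 [wait]  ⇒ S*(3)=-
t_2: node(2,0) S=61.0328 payoff=16.0972 vs cont=17.2962 → 17.2962 [wait]  node(2,1) S=75.3100 payoff=1.8200 vs cont=8.4222 → 8.4222 [wait]  node(2,2) S=92.9270 payoff=0.0000 vs cont=2.8078 → 2.8078 [wait]  ⇒ S*(2)=-
t_1: node(1,0) S=67.7966 payoff=9.3334 vs cont=12.9846 → 12.9846 [wait]  node(1,1) S=83.6560 payoff=0.0000 vs cont=5.7178 → 5.7178 [wait]  ⇒ S*(1)=-
t_0: node(0,0) S=75.3100 payoff=1.8200 vs cont=9.4648 → 9.4648 [wait]  ⇒ S*(0)=-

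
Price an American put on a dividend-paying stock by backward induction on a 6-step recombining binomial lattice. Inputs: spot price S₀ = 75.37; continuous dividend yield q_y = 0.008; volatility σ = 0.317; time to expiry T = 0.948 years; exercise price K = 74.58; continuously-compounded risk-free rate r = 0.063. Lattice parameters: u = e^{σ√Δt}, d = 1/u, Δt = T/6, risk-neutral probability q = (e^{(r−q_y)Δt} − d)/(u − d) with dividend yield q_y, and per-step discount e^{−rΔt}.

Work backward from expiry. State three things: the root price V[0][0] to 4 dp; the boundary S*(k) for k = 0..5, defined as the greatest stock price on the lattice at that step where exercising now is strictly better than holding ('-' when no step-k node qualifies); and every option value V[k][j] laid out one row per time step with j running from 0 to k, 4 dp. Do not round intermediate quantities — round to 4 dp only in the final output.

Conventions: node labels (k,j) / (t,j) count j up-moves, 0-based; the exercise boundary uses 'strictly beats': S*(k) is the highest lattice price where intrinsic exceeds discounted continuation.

params: Δt=0.15800 u=1.13429 d=0.88161 q=0.50308 e^(-rΔt)=0.99010
t_6 payoffs: 39.1918 29.0492 15.9997 0.0000 0.0000 0.0000 0.0000
t_5: node(5,0) S=40.1404 payoff=34.4396 vs cont=33.7516 → 34.4396 [stop]  node(5,1) S=51.6450 payoff=22.9350 vs cont=22.2615 → 22.9350 [stop]  node(5,2) S=66.4470 payoff=8.1330 vs cont=7.8718 → 8.1330 [stop]  node(5,3) S=85.4913 payoff=0.0000 vs cont=0.0000 → 0.0000 [wait]  node(5,4) S=109.9938 payoff=0.0000 vs cont=0.0000 → 0.0000 [wait]  node(5,5) S=141.5191 payoff=0.0000 vs cont=0.0000 → 0.0000 [wait]  ⇒ S*(5)=66.4470
t_4: node(4,0) S=45.5308 payoff=29.0492 vs cont=28.3680 → 29.0492 [stop]  node(4,1) S=58.5803 payoff=15.9997 vs cont=15.3350 → 15.9997 [stop]  node(4,2) S=75.3700 payoff=0.0000 vs cont=4.0014 → 4.0014 [wait]  node(4,3) S=96.9717 payoff=0.0000 vs cont=0.0000 → 0.0000 [wait]  node(4,4) S=124.7647 payoff=0.0000 vs cont=0.0000 → 0.0000 [wait]  ⇒ S*(4)=58.5803
t_3: node(3,0) S=51.6450 payoff=22.9350 vs cont=22.2615 → 22.9350 [stop]  node(3,1) S=66.4470 payoff=8.1330 vs cont=9.8649 → 9.8649 [wait]  node(3,2) S=85.4913 payoff=0.0000 vs cont=1.9687 → 1.9687 [wait]  node(3,3) S=109.9938 payoff=0.0000 vs cont=0.0000 → 0.0000 [wait]  ⇒ S*(3)=51.6450
t_2: node(2,0) S=58.5803 payoff=15.9997 vs cont=16.1976 → 16.1976 [wait]  node(2,1) S=75.3700 payoff=0.0000 vs cont=5.8341 → 5.8341 [wait]  node(2,2) S=96.9717 payoff=0.0000 vs cont=0.9686 → 0.9686 [wait]  ⇒ S*(2)=-
t_1: node(1,0) S=66.4470 payoff=8.1330 vs cont=10.8751 → 10.8751 [wait]  node(1,1) S=85.4913 payoff=0.0000 vs cont=3.3528 → 3.3528 [wait]  ⇒ S*(1)=-
t_0: node(0,0) S=75.3700 payoff=0.0000 vs cont=7.0205 → 7.0205 [wait]  ⇒ S*(0)=-

price = 7.0205
boundary = - - - 51.6450 58.5803 66.4470
tree:
7.0205
10.8751 3.3528
16.1976 5.8341 0.9686
22.9350 9.8649 1.9687 0.0000
29.0492 15.9997 4.0014 0.0000 0.0000
34.4396 22.9350 8.1330 0.0000 0.0000 0.0000
39.1918 29.0492 15.9997 0.0000 0.0000 0.0000 0.0000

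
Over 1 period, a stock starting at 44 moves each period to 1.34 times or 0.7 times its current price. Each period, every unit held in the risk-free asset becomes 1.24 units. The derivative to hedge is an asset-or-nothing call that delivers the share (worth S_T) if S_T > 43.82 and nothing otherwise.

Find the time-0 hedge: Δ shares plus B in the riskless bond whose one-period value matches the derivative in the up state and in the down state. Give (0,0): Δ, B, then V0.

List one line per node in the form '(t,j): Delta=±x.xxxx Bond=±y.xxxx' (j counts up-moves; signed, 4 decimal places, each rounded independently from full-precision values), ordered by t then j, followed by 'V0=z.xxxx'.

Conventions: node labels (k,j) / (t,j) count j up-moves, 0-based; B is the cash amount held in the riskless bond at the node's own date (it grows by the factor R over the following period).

(0,0): Delta=2.0937 Bond=-52.0060
V0=40.1190

Arbitrage-free pricing uses the up-move probability p* = (R−d)/(u−d) = 0.8437, discounting each step at R = 1.24.
Expiry values: V(1,0)=0.0000, V(1,1)=58.9600
(0,0): S=44.0000. Δ = (V_up−V_dn)/(S_up−S_dn) = (58.9600−0.0000)/(58.9600−30.8000) = 2.0937. V = [p*·58.9600 + (1−p*)·0.0000]/1.24 = 40.1190. B = V − Δ·S = -52.0060.
Verification: the root portfolio costs Δ(0,0)·S0 + B(0,0) = 40.1190, matching V0.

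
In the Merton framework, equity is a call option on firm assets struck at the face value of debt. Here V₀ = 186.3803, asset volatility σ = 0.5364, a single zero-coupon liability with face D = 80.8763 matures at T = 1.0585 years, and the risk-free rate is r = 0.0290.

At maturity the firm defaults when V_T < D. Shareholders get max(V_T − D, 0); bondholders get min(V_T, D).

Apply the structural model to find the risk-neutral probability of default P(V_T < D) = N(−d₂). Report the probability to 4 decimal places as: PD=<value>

PD=0.0981

Equity is a call on the firm's assets struck at D = 80.8763:
d₁ = [ln(V₀/D) + (r + σ²/2)T] / (σ√T)
   = [ln(186.3803/80.8763) + (0.0290 + 0.5·0.5364²)·1.0585] / (0.5364·√1.0585)
   = [0.834868 + 0.182975] / 0.551867 = 1.844364
d₂ = d₁ − σ√T = 1.844364 − 0.551867 = 1.292498
risk-neutral PD = N(−d₂) = N(-1.292498) = 0.098092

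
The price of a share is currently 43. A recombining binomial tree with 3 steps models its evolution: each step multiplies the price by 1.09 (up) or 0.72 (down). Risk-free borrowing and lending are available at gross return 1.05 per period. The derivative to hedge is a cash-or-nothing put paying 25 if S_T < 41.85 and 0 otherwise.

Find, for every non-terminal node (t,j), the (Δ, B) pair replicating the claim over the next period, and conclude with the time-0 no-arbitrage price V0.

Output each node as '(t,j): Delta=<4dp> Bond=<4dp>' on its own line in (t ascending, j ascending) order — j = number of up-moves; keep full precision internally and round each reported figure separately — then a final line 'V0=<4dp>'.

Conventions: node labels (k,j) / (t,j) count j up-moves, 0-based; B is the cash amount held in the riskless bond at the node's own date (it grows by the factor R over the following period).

(0,0): Delta=-1.1337 Bond=55.0252
(1,0): Delta=0.0000 Bond=22.6757
(1,1): Delta=-1.2245 Bond=62.0311
(2,0): Delta=0.0000 Bond=23.8095
(2,1): Delta=0.0000 Bond=23.8095
(2,2): Delta=-1.3226 Bond=70.1416
V0=6.2742

Risk-neutral probability p* = (R−d)/(u−d) = (1.05−0.72)/(1.09−0.72) = 0.8919.
At maturity the claim pays: V(3,0)=25.0000, V(3,1)=25.0000, V(3,2)=25.0000, V(3,3)=0.0000
  t=2,j=0: stock 22.2912 → up 24.2974 (V=25.0000), down 16.0497 (V=25.0000). Price 23.8095; hedge Δ=0.0000, bond B=23.8095.
  t=2,j=1: stock 33.7464 → up 36.7836 (V=25.0000), down 24.2974 (V=25.0000). Price 23.8095; hedge Δ=0.0000, bond B=23.8095.
  t=2,j=2: stock 51.0883 → up 55.6862 (V=0.0000), down 36.7836 (V=25.0000). Price 2.5740; hedge Δ=-1.3226, bond B=70.1416.
  t=1,j=0: stock 30.9600 → up 33.7464 (V=23.8095), down 22.2912 (V=23.8095). Price 22.6757; hedge Δ=0.0000, bond B=22.6757.
  t=1,j=1: stock 46.8700 → up 51.0883 (V=2.5740), down 33.7464 (V=23.8095). Price 4.6378; hedge Δ=-1.2245, bond B=62.0311.
  t=0,j=0: stock 43.0000 → up 46.8700 (V=4.6378), down 30.9600 (V=22.6757). Price 6.2742; hedge Δ=-1.1337, bond B=55.0252.
As a check, the time-0 holding Δ(0,0)·S0 + B(0,0) comes to 6.2742 — exactly V0.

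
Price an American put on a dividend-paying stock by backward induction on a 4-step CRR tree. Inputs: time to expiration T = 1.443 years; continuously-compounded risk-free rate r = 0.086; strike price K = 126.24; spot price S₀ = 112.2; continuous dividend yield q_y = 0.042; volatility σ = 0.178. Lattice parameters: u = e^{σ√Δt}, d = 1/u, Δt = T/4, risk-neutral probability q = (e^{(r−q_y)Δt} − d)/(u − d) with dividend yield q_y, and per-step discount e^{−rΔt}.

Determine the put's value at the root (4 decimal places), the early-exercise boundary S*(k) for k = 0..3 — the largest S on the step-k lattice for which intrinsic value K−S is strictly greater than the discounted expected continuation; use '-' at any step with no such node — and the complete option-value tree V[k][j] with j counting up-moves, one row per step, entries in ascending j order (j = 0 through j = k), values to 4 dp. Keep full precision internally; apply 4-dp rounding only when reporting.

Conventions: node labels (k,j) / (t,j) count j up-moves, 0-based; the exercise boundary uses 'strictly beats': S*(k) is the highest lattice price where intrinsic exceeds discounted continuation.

Δt=0.36075  u=1.11284  d=0.89861  q=0.54798  discount=0.96945
step 4 (expiry): payoffs max(K−S,0) = 53.0808 35.6394 14.0400 0.0000 0.0000
step 3: (k=3,j=0): S=81.4142, K−S=44.8258, hold=42.1937 ⇒ V=44.8258 exercise | (k=3,j=1): S=100.8235, K−S=25.4165, hold=23.0762 ⇒ V=25.4165 exercise | (k=3,j=2): S=124.8601, K−S=1.3799, hold=6.1525 ⇒ V=6.1525 continue | (k=3,j=3): S=154.6271, K−S=0.0000, hold=0.0000 ⇒ V=0.0000 continue  boundary S*=100.8235
step 2: (k=2,j=0): S=90.6006, K−S=35.6394, hold=33.1454 ⇒ V=35.6394 exercise | (k=2,j=1): S=112.2000, K−S=14.0400, hold=14.4062 ⇒ V=14.4062 continue | (k=2,j=2): S=138.9488, K−S=0.0000, hold=2.6961 ⇒ V=2.6961 continue  boundary S*=90.6006
step 1: (k=1,j=0): S=100.8235, K−S=25.4165, hold=23.2707 ⇒ V=25.4165 exercise | (k=1,j=1): S=124.8601, K−S=1.3799, hold=7.7452 ⇒ V=7.7452 continue  boundary S*=100.8235
step 0: (k=0,j=0): S=112.2000, K−S=14.0400, hold=15.2523 ⇒ V=15.2523 continue  boundary S*=-

price = 15.2523
boundary = - 100.8235 90.6006 100.8235
tree:
15.2523
25.4165 7.7452
35.6394 14.4062 2.6961
44.8258 25.4165 6.1525 0.0000
53.0808 35.6394 14.0400 0.0000 0.0000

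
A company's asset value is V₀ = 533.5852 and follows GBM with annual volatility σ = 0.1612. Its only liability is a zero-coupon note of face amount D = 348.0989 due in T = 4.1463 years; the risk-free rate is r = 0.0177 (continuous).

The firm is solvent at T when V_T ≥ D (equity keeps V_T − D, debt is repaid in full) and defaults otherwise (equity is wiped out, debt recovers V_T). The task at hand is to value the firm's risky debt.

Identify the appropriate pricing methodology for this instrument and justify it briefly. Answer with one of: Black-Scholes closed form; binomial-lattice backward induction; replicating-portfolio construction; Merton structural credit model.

Key observation: a levered firm with one bullet debt due at 4.1463 years is the canonical structural-credit setup: equity is a call on the firm's assets struck at the face value.

framework: Merton structural credit model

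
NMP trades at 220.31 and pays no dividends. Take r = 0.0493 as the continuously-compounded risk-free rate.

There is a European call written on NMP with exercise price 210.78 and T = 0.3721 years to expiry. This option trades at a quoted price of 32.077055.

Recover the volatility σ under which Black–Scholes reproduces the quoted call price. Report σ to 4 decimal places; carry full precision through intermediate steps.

At σ = 0.4794 the Black–Scholes value reproduces the quote:
σ√T = 0.4794·√0.3721 = 0.292434
d₁ = (ln(S/K) + (r+σ²/2)T) / (σ√T) = (ln(220.31/210.78) + (0.0493+0.4794²/2)·0.3721) / 0.292434 = (0.044221 + 0.061103) / 0.292434 = 0.360164
d₂ = d₁ − σ√T = 0.360164 − 0.292434 = 0.067730
e^{−rT} = 0.981823
N(d₁) = 0.640638,  N(d₂) = 0.527000
V = S·N(d₁) − K·e^{−rT}·N(d₂) = 141.138865 − 109.061810 = 32.077055 (the quoted price), and the Black–Scholes price is strictly increasing in σ, so σ is unique

sigma = 0.4794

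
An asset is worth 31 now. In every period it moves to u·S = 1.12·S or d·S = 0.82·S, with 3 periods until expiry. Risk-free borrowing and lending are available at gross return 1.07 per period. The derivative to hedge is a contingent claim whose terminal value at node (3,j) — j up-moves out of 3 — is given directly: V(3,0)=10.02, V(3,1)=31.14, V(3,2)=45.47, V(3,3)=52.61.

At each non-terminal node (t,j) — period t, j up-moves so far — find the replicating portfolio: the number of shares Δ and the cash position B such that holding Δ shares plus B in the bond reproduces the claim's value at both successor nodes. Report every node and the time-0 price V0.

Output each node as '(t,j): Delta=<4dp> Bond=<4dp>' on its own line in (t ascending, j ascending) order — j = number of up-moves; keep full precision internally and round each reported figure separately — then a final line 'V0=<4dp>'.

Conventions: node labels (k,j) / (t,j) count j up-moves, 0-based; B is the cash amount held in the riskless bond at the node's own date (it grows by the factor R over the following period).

(0,0): Delta=0.8946 Bond=11.8104
(1,0): Delta=1.8949 Bond=-12.7888
(1,1): Delta=0.7482 Bond=17.7223
(2,0): Delta=3.3774 Bond=-44.5869
(2,1): Delta=1.6778 Bond=-7.5034
(2,2): Delta=0.6120 Bond=24.2561
V0=39.5437

Since d<R<u, set p* = (R−d)/(u−d) = 0.8333; price each node as the discounted p*-expectation of its children.
At maturity the claim pays: V(3,0)=10.0200, V(3,1)=31.1400, V(3,2)=45.4700, V(3,3)=52.6100
  t=2,j=0: stock 20.8444 → up 23.3457 (V=31.1400), down 17.0924 (V=10.0200). Price 25.8131; hedge Δ=3.3774, bond B=-44.5869.
  t=2,j=1: stock 28.4704 → up 31.8868 (V=45.4700), down 23.3457 (V=31.1400). Price 40.2632; hedge Δ=1.6778, bond B=-7.5034.
  t=2,j=2: stock 38.8864 → up 43.5528 (V=52.6100), down 31.8868 (V=45.4700). Price 48.0561; hedge Δ=0.6120, bond B=24.2561.
  t=1,j=0: stock 25.4200 → up 28.4704 (V=40.2632), down 20.8444 (V=25.8131). Price 35.3784; hedge Δ=1.8949, bond B=-12.7888.
  t=1,j=1: stock 34.7200 → up 38.8864 (V=48.0561), down 28.4704 (V=40.2632). Price 43.6984; hedge Δ=0.7482, bond B=17.7223.
  t=0,j=0: stock 31.0000 → up 34.7200 (V=43.6984), down 25.4200 (V=35.3784). Price 39.5437; hedge Δ=0.8946, bond B=11.8104.
As a check, the time-0 holding Δ(0,0)·S0 + B(0,0) comes to 39.5437 — exactly V0.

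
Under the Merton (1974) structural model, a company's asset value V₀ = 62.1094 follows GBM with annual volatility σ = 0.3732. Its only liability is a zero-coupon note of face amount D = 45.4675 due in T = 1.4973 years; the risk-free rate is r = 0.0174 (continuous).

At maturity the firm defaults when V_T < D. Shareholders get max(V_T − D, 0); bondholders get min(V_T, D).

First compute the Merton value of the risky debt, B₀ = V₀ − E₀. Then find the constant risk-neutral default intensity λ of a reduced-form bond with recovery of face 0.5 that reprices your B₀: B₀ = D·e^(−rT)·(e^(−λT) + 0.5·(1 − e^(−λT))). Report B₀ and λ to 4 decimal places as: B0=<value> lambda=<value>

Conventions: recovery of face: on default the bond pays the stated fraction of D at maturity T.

With assets at 62.1094 and a single debt payment of 45.4675 at 1.4973 years:
d₁ = [ln(V₀/D) + (r + σ²/2)T] / (σ√T)
   = [ln(62.1094/45.4675) + (0.0174 + 0.5·0.3732²)·1.4973] / (0.3732·√1.4973)
   = [0.311900 + 0.130324] / 0.456663 = 0.968379
d₂ = d₁ − σ√T = 0.968379 − 0.456663 = 0.511716
N(d₁) = 0.833573,  N(d₂) = 0.695575,  e^(−rT) = 0.974283
E₀ = V₀·N(d₁) − D·e^(−rT)·N(d₂)
   = 62.1094·0.833573 − 45.4675·0.974283·0.695575 = 20.959940
B₀ = V₀ − E₀ = 62.1094 − 20.959940 = 41.149460
e^(−λT) = (B₀·e^(rT)/D − 0.5)/(1 − 0.5) = (41.1495·1.026395/45.4675 − 0.5)/0.5 = 0.85783939
λ = −ln(0.85783939)/1.4973 = 0.102410

B0=41.1495 lambda=0.1024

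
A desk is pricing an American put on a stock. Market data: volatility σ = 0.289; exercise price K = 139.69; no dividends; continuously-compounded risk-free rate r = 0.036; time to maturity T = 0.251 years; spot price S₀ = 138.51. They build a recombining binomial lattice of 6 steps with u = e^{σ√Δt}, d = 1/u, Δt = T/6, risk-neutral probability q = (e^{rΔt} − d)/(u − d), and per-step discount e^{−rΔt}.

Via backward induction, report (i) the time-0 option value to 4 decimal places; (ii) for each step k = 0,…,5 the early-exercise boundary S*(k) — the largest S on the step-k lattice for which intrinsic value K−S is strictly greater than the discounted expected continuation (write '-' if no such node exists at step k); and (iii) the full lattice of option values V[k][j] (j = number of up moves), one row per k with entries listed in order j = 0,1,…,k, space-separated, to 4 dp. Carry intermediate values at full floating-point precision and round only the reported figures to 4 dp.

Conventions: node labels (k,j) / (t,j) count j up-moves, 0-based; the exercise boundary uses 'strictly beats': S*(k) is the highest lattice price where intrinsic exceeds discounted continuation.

price = 7.9957
boundary = - - - 116.0027 123.0663 130.5600
tree:
7.9957
11.9534 4.0298
17.2214 6.6785 1.3717
23.6873 10.7549 2.5890 0.1486
30.3455 16.6237 4.8708 0.2965 0.0000
36.6215 23.6873 9.1300 0.5915 0.0000 0.0000
42.5373 30.3455 16.6237 1.1800 0.0000 0.0000 0.0000

Δt=0.04183, u=1.06089, d=0.94260, q=0.49797, disc=e^(-rΔt)=0.99850
k=6 terminal: V=max(K-S,0) → 42.5373 30.3455 16.6237 1.1800 0.0000 0.0000 0.0000
k=5: j=0 S=103.0685 intr=36.6215 cont=36.4113 V=36.6215[EX]; j=1 S=116.0027 intr=23.6873 cont=23.4771 V=23.6873[EX]; j=2 S=130.5600 intr=9.1300 cont=8.9198 V=9.1300[EX]; j=3 S=146.9441 intr=0.0000 cont=0.5915 V=0.5915[hold]; j=4 S=165.3843 intr=0.0000 cont=0.0000 V=0.0000[hold]; j=5 S=186.1385 intr=0.0000 cont=0.0000 V=0.0000[hold]  S*(5)=130.5600
k=4: j=0 S=109.3445 intr=30.3455 cont=30.1353 V=30.3455[EX]; j=1 S=123.0663 intr=16.6237 cont=16.4135 V=16.6237[EX]; j=2 S=138.5100 intr=1.1800 cont=4.8708 V=4.8708[hold]; j=3 S=155.8918 intr=0.0000 cont=0.2965 V=0.2965[hold]; j=4 S=175.4548 intr=0.0000 cont=0.0000 V=0.0000[hold]  S*(4)=123.0663
k=3: j=0 S=116.0027 intr=23.6873 cont=23.4771 V=23.6873[EX]; j=1 S=130.5600 intr=9.1300 cont=10.7549 V=10.7549[hold]; j=2 S=146.9441 intr=0.0000 cont=2.5890 V=2.5890[hold]; j=3 S=165.3843 intr=0.0000 cont=0.1486 V=0.1486[hold]  S*(3)=116.0027
k=2: j=0 S=123.0663 intr=16.6237 cont=17.2214 V=17.2214[hold]; j=1 S=138.5100 intr=1.1800 cont=6.6785 V=6.6785[hold]; j=2 S=155.8918 intr=0.0000 cont=1.3717 V=1.3717[hold]  S*(2)=-
k=1: j=0 S=130.5600 intr=9.1300 cont=11.9534 V=11.9534[hold]; j=1 S=146.9441 intr=0.0000 cont=4.0298 V=4.0298[hold]  S*(1)=-
k=0: j=0 S=138.5100 intr=1.1800 cont=7.9957 V=7.9957[hold]  S*(0)=-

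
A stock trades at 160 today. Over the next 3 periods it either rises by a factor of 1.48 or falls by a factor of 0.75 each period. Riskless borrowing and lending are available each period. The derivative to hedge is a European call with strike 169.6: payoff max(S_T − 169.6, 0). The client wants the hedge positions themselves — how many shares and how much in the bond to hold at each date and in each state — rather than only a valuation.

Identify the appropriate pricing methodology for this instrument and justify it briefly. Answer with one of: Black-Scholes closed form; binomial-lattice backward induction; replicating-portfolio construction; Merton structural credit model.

Key observation: the deliverable is the dynamic trading strategy on the 3-step tree (spot 160, moves 1.48 and 0.75), so the valuation must go through the node-by-node replicating-portfolio solve.

framework: replicating-portfolio construction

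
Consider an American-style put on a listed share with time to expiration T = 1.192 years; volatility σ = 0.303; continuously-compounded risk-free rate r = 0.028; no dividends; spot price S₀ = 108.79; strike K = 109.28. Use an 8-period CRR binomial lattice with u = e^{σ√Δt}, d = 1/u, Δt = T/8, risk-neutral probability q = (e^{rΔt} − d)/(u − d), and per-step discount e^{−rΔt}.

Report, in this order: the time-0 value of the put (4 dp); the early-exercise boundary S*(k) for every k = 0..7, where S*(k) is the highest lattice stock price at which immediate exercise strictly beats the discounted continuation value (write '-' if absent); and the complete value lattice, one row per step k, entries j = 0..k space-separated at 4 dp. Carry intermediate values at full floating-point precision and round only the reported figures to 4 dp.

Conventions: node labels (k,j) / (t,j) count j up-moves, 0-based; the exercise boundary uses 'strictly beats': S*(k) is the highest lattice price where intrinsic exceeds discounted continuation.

price = 12.7499
boundary = - - - 76.5957 68.1411 76.5957 86.0992 96.7819
tree:
12.7499
18.0631 7.2985
24.7642 11.2046 3.2730
32.6843 16.6871 5.5627 0.9047
41.1389 23.9241 9.2560 1.7450 0.0330
48.6602 32.6843 14.9608 3.3648 0.0647 0.0000
55.3513 41.1389 23.1808 6.4860 0.1271 0.0000 0.0000
61.3039 48.6602 32.6843 12.4981 0.2495 0.0000 0.0000 0.0000
66.5995 55.3513 41.1389 23.1808 0.4900 0.0000 0.0000 0.0000 0.0000

params: Δt=0.14900 u=1.12407 d=0.88962 q=0.48863 e^(-rΔt)=0.99584
t_8 payoffs: 66.5995 55.3513 41.1389 23.1808 0.4900 0.0000 0.0000 0.0000 0.0000
t_7: node(7,0) S=47.9761 payoff=61.3039 vs cont=60.8490 → 61.3039 [stop]  node(7,1) S=60.6198 payoff=48.6602 vs cont=48.2052 → 48.6602 [stop]  node(7,2) S=76.5957 payoff=32.6843 vs cont=32.2294 → 32.6843 [stop]  node(7,3) S=96.7819 payoff=12.4981 vs cont=12.0431 → 12.4981 [stop]  node(7,4) S=122.2880 payoff=0.0000 vs cont=0.2495 → 0.2495 [wait]  node(7,5) S=154.5161 payoff=0.0000 vs cont=0.0000 → 0.0000 [wait]  node(7,6) S=195.2376 payoff=0.0000 vs cont=0.0000 → 0.0000 [wait]  node(7,7) S=246.6910 payoff=0.0000 vs cont=0.0000 → 0.0000 [wait]  ⇒ S*(7)=96.7819
t_6: node(6,0) S=53.9287 payoff=55.3513 vs cont=54.8964 → 55.3513 [stop]  node(6,1) S=68.1411 payoff=41.1389 vs cont=40.6839 → 41.1389 [stop]  node(6,2) S=86.0992 payoff=23.1808 vs cont=22.7258 → 23.1808 [stop]  node(6,3) S=108.7900 payoff=0.4900 vs cont=6.4860 → 6.4860 [wait]  node(6,4) S=137.4608 payoff=0.0000 vs cont=0.1271 → 0.1271 [wait]  node(6,5) S=173.6875 payoff=0.0000 vs cont=0.0000 → 0.0000 [wait]  node(6,6) S=219.4615 payoff=0.0000 vs cont=0.0000 → 0.0000 [wait]  ⇒ S*(6)=86.0992
t_5: node(5,0) S=60.6198 payoff=48.6602 vs cont=48.2052 → 48.6602 [stop]  node(5,1) S=76.5957 payoff=32.6843 vs cont=32.2294 → 32.6843 [stop]  node(5,2) S=96.7819 payoff=12.4981 vs cont=14.9608 → 14.9608 [wait]  node(5,3) S=122.2880 payoff=0.0000 vs cont=3.3648 → 3.3648 [wait]  node(5,4) S=154.5161 payoff=0.0000 vs cont=0.0647 → 0.0647 [wait]  node(5,5) S=195.2376 payoff=0.0000 vs cont=0.0000 → 0.0000 [wait]  ⇒ S*(5)=76.5957
t_4: node(4,0) S=68.1411 payoff=41.1389 vs cont=40.6839 → 41.1389 [stop]  node(4,1) S=86.0992 payoff=23.1808 vs cont=23.9241 → 23.9241 [wait]  node(4,2) S=108.7900 payoff=0.4900 vs cont=9.2560 → 9.2560 [wait]  node(4,3) S=137.4608 payoff=0.0000 vs cont=1.7450 → 1.7450 [wait]  node(4,4) S=173.6875 payoff=0.0000 vs cont=0.0330 → 0.0330 [wait]  ⇒ S*(4)=68.1411
t_3: node(3,0) S=76.5957 payoff=32.6843 vs cont=32.5911 → 32.6843 [stop]  node(3,1) S=96.7819 payoff=12.4981 vs cont=16.6871 → 16.6871 [wait]  node(3,2) S=122.2880 payoff=0.0000 vs cont=5.5627 → 5.5627 [wait]  node(3,3) S=154.5161 payoff=0.0000 vs cont=0.9047 → 0.9047 [wait]  ⇒ S*(3)=76.5957
t_2: node(2,0) S=86.0992 payoff=23.1808 vs cont=24.7642 → 24.7642 [wait]  node(2,1) S=108.7900 payoff=0.4900 vs cont=11.2046 → 11.2046 [wait]  node(2,2) S=137.4608 payoff=0.0000 vs cont=3.2730 → 3.2730 [wait]  ⇒ S*(2)=-
t_1: node(1,0) S=96.7819 payoff=12.4981 vs cont=18.0631 → 18.0631 [wait]  node(1,1) S=122.2880 payoff=0.0000 vs cont=7.2985 → 7.2985 [wait]  ⇒ S*(1)=-
t_0: node(0,0) S=108.7900 payoff=0.4900 vs cont=12.7499 → 12.7499 [wait]  ⇒ S*(0)=-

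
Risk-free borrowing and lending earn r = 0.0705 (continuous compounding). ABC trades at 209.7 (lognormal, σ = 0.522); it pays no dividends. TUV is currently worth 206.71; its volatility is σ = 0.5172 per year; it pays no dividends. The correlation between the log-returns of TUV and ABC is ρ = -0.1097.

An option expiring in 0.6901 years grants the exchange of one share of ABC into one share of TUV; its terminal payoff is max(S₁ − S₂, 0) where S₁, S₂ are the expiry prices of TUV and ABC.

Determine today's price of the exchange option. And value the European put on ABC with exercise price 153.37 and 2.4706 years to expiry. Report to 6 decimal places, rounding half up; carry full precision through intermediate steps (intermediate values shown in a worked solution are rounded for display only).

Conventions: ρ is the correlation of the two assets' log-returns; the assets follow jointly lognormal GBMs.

exchange price = 51.024556
price(ABC put K=153.37) = 21.978476

σ_eff = √(σ₁² + σ₂² − 2ρσ₁σ₂) = √(0.5172² + 0.522² − 2·-0.1097·0.5172·0.522) = 0.774089
d₁ = (ln(S₁/S₂) + (q₂ − q₁ + σ_eff²/2)T) / (σ_eff√T) = (ln(206.71/209.7) + (0.0 − 0.0 + 0.299607)·0.6901) / 0.643053 = 0.299194
d₂ = d₁ − σ_eff√T = 0.299194 − 0.643053 = -0.343859
N(d₁) = 0.617604,  N(d₂) = 0.365476
V = S₁·e^{−q₁T}·N(d₁) − S₂·e^{−q₂T}·N(d₂) = 127.664900 − 76.640343 = 51.024556
[vanilla: ABC put K=153.37]
σ√T = 0.522·√2.4706 = 0.820487
d₁ = (ln(S/K) + (r+σ²/2)T) / (σ√T) = (ln(209.7/153.37) + (0.0705+0.522²/2)·2.4706) / 0.820487 = (0.312825 + 0.510777) / 0.820487 = 1.003796
d₂ = d₁ − σ√T = 1.003796 − 0.820487 = 0.183309
e^{−rT} = 0.840148
N(−d₁) = 0.157739,  N(−d₂) = 0.427278
price = K·e^{−rT}·N(−d₂) − S·N(−d₁) = 55.056246 − 33.077770 = 21.978476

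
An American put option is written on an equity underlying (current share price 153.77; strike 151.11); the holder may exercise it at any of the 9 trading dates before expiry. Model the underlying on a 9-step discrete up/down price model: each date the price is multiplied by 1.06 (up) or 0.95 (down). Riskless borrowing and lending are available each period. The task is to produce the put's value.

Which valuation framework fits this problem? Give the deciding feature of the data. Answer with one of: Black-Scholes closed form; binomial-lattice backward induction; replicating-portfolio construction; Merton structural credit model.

framework: binomial-lattice backward induction

Key observation: early exercise of the strike-151.11 put must be checked at each of the 9 dates (spot 153.77), which forces a node-by-node comparison of intrinsic and continuation value backward from expiry.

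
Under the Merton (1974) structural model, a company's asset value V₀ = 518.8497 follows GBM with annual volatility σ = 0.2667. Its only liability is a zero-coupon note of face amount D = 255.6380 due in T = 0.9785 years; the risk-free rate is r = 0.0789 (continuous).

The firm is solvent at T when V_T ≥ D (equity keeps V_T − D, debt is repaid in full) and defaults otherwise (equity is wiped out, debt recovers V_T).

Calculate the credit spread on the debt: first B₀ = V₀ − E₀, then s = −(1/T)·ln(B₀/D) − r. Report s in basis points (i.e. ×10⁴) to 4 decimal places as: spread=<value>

Equity is a call on the firm's assets struck at D = 255.6380:
d₁ = [ln(V₀/D) + (r + σ²/2)T] / (σ√T)
   = [ln(518.8497/255.6380) + (0.0789 + 0.5·0.2667²)·0.9785] / (0.2667·√0.9785)
   = [0.707852 + 0.112003] / 0.263817 = 3.107662
d₂ = d₁ − σ√T = 3.107662 − 0.263817 = 2.843845
N(d₁) = 0.999057,  N(d₂) = 0.997771,  e^(−rT) = 0.925701
E₀ = V₀·N(d₁) − D·e^(−rT)·N(d₂)
   = 518.8497·0.999057 − 255.6380·0.925701·0.997771 = 282.243455
B₀ = V₀ − E₀ = 518.8497 − 282.243455 = 236.606245
spread = −(1/T)·ln(B₀/D) − r = −(1/0.9785)·ln(236.606245/255.6380) − 0.0789 = 0.00016493
in basis points: 0.00016493 × 10⁴ = 1.6493 bp

spread=1.6493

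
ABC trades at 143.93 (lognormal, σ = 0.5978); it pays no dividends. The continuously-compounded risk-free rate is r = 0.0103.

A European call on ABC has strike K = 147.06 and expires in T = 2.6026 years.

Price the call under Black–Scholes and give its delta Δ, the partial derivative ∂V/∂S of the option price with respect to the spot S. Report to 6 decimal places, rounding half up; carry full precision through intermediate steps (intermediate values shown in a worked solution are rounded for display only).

σ√T = 0.5978·√2.6026 = 0.964405
d₁ = (ln(S/K) + (r+σ²/2)T) / (σ√T) = (ln(143.93/147.06) + (0.0103+0.5978²/2)·2.6026) / 0.964405 = (-0.021514 + 0.491846) / 0.964405 = 0.487691
d₂ = d₁ − σ√T = 0.487691 − 0.964405 = -0.476714
e^{−rT} = 0.973549
N(d₁) = 0.687116,  N(d₂) = 0.316783
Call price V = S·N(d₁) − K·e^{−rT}·N(d₂) = 98.896566 − 45.353852 = 53.542713
Δ = N(d₁) = 0.687116

price = 53.542713
Δ = 0.687116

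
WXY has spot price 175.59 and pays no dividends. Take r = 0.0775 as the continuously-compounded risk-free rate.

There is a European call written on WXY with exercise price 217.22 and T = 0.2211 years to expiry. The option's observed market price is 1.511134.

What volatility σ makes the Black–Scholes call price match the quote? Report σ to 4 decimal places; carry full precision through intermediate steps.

At σ = 0.3317 the Black–Scholes value reproduces the quote:
σ√T = 0.3317·√0.2211 = 0.155970
d₁ = (ln(S/K) + (r+σ²/2)T) / (σ√T) = (ln(175.59/217.22) + (0.0775+0.3317²/2)·0.2211) / 0.155970 = (-0.212759 + 0.029299) / 0.155970 = -1.176258
d₂ = d₁ − σ√T = -1.176258 − 0.155970 = -1.332227
e^{−rT} = 0.983011
N(d₁) = 0.119746,  N(d₂) = 0.091393
V = S·N(d₁) − K·e^{−rT}·N(d₂) = 21.026184 − 19.515050 = 1.511134 (equal to the quote); since ∂V/∂σ > 0 for all σ, the implied volatility is unique

sigma = 0.3317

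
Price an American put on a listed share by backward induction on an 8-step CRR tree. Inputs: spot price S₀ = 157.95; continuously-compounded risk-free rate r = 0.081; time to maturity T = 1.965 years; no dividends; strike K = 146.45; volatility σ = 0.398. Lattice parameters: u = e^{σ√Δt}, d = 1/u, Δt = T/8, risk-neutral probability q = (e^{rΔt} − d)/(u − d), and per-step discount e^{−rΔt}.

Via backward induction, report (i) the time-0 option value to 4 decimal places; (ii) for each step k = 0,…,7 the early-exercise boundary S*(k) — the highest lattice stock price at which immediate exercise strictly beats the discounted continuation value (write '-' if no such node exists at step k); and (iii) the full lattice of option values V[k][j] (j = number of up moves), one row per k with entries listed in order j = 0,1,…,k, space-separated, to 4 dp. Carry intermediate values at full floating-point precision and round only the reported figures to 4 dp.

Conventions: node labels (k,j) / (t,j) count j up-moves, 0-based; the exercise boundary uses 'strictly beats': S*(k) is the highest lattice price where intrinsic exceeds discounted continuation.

price = 19.3387
boundary = - - - 87.4026 71.7562 87.4026 106.4608 87.4026
tree:
19.3387
28.9593 10.5488
42.0706 17.0846 4.4738
59.0474 26.8782 8.0325 1.1150
74.6938 40.7732 14.1409 2.2814 0.0000
87.5393 59.0474 24.2390 4.6680 0.0000 0.0000
98.0852 74.6938 39.9892 9.5515 0.0000 0.0000 0.0000
106.7433 87.5393 59.0474 19.5437 0.0000 0.0000 0.0000 0.0000
113.8514 98.0852 74.6938 39.9892 0.0000 0.0000 0.0000 0.0000 0.0000

Δt=0.24563  u=1.21805  d=0.82098  q=0.50145  discount=0.98030
step 8 (expiry): payoffs max(K−S,0) = 113.8514 98.0852 74.6938 39.9892 0.0000 0.0000 0.0000 0.0000 0.0000
step 7: (k=7,j=0): S=39.7067, K−S=106.7433, hold=103.8583 ⇒ V=106.7433 exercise | (k=7,j=1): S=58.9107, K−S=87.5393, hold=84.6544 ⇒ V=87.5393 exercise | (k=7,j=2): S=87.4026, K−S=59.0474, hold=56.1625 ⇒ V=59.0474 exercise | (k=7,j=3): S=129.6745, K−S=16.7755, hold=19.5437 ⇒ V=19.5437 continue | (k=7,j=4): S=192.3910, K−S=0.0000, hold=0.0000 ⇒ V=0.0000 continue | (k=7,j=5): S=285.4400, K−S=0.0000, hold=0.0000 ⇒ V=0.0000 continue | (k=7,j=6): S=423.4917, K−S=0.0000, hold=0.0000 ⇒ V=0.0000 continue | (k=7,j=7): S=628.3114, K−S=0.0000, hold=0.0000 ⇒ V=0.0000 continue  boundary S*=87.4026
step 6: (k=6,j=0): S=48.3648, K−S=98.0852, hold=95.2003 ⇒ V=98.0852 exercise | (k=6,j=1): S=71.7562, K−S=74.6938, hold=71.8089 ⇒ V=74.6938 exercise | (k=6,j=2): S=106.4608, K−S=39.9892, hold=38.4651 ⇒ V=39.9892 exercise | (k=6,j=3): S=157.9500, K−S=0.0000, hold=9.5515 ⇒ V=9.5515 continue | (k=6,j=4): S=234.3418, K−S=0.0000, hold=0.0000 ⇒ V=0.0000 continue | (k=6,j=5): S=347.6801, K−S=0.0000, hold=0.0000 ⇒ V=0.0000 continue | (k=6,j=6): S=515.8340, K−S=0.0000, hold=0.0000 ⇒ V=0.0000 continue  boundary S*=106.4608
step 5: (k=5,j=0): S=58.9107, K−S=87.5393, hold=84.6544 ⇒ V=87.5393 exercise | (k=5,j=1): S=87.4026, K−S=59.0474, hold=56.1625 ⇒ V=59.0474 exercise | (k=5,j=2): S=129.6745, K−S=16.7755, hold=24.2390 ⇒ V=24.2390 continue | (k=5,j=3): S=192.3910, K−S=0.0000, hold=4.6680 ⇒ V=4.6680 continue | (k=5,j=4): S=285.4400, K−S=0.0000, hold=0.0000 ⇒ V=0.0000 continue | (k=5,j=5): S=423.4917, K−S=0.0000, hold=0.0000 ⇒ V=0.0000 continue  boundary S*=87.4026
step 4: (k=4,j=0): S=71.7562, K−S=74.6938, hold=71.8089 ⇒ V=74.6938 exercise | (k=4,j=1): S=106.4608, K−S=39.9892, hold=40.7732 ⇒ V=40.7732 continue | (k=4,j=2): S=157.9500, K−S=0.0000, hold=14.1409 ⇒ V=14.1409 continue | (k=4,j=3): S=234.3418, K−S=0.0000, hold=2.2814 ⇒ V=2.2814 continue | (k=4,j=4): S=347.6801, K−S=0.0000, hold=0.0000 ⇒ V=0.0000 continue  boundary S*=71.7562
step 3: (k=3,j=0): S=87.4026, K−S=59.0474, hold=56.5478 ⇒ V=59.0474 exercise | (k=3,j=1): S=129.6745, K−S=16.7755, hold=26.8782 ⇒ V=26.8782 continue | (k=3,j=2): S=192.3910, K−S=0.0000, hold=8.0325 ⇒ V=8.0325 continue | (k=3,j=3): S=285.4400, K−S=0.0000, hold=1.1150 ⇒ V=1.1150 continue  boundary S*=87.4026
step 2: (k=2,j=0): S=106.4608, K−S=39.9892, hold=42.0706 ⇒ V=42.0706 continue | (k=2,j=1): S=157.9500, K−S=0.0000, hold=17.0846 ⇒ V=17.0846 continue | (k=2,j=2): S=234.3418, K−S=0.0000, hold=4.4738 ⇒ V=4.4738 continue  boundary S*=-
step 1: (k=1,j=0): S=129.6745, K−S=16.7755, hold=28.9593 ⇒ V=28.9593 continue | (k=1,j=1): S=192.3910, K−S=0.0000, hold=10.5488 ⇒ V=10.5488 continue  boundary S*=-
step 0: (k=0,j=0): S=157.9500, K−S=0.0000, hold=19.3387 ⇒ V=19.3387 continue  boundary S*=-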